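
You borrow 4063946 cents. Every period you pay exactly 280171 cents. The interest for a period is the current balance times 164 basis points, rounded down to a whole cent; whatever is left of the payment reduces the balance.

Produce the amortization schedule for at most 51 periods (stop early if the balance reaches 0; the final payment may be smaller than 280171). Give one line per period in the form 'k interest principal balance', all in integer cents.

1. interest=⌊4063946·164/10000⌋=66648; principal=280171-66648=213523; balance=4063946-213523=3850423
2. interest=⌊3850423·164/10000⌋=63146; principal=280171-63146=217025; balance=3850423-217025=3633398
3. interest=⌊3633398·164/10000⌋=59587; principal=280171-59587=220584; balance=3633398-220584=3412814
4. interest=⌊3412814·164/10000⌋=55970; principal=280171-55970=224201; balance=3412814-224201=3188613
5. interest=⌊3188613·164/10000⌋=52293; principal=280171-52293=227878; balance=3188613-227878=2960735
6. interest=⌊2960735·164/10000⌋=48556; principal=280171-48556=231615; balance=2960735-231615=2729120
7. interest=⌊2729120·164/10000⌋=44757; principal=280171-44757=235414; balance=2729120-235414=2493706
8. interest=⌊2493706·164/10000⌋=40896; principal=280171-40896=239275; balance=2493706-239275=2254431
9. interest=⌊2254431·164/10000⌋=36972; principal=280171-36972=243199; balance=2254431-243199=2011232
10. interest=⌊2011232·164/10000⌋=32984; principal=280171-32984=247187; balance=2011232-247187=1764045
11. interest=⌊1764045·164/10000⌋=28930; principal=280171-28930=251241; balance=1764045-251241=1512804
12. interest=⌊1512804·164/10000⌋=24809; principal=280171-24809=255362; balance=1512804-255362=1257442
13. interest=⌊1257442·164/10000⌋=20622; principal=280171-20622=259549; balance=1257442-259549=997893
14. interest=⌊997893·164/10000⌋=16365; principal=280171-16365=263806; balance=997893-263806=734087
15. interest=⌊734087·164/10000⌋=12039; principal=280171-12039=268132; balance=734087-268132=465955
16. interest=⌊465955·164/10000⌋=7641; principal=280171-7641=272530; balance=465955-272530=193425
17. interest=⌊193425·164/10000⌋=3172; principal=min(280171-3172,193425)=193425; balance=193425-193425=0

1 66648 213523 3850423
2 63146 217025 3633398
3 59587 220584 3412814
4 55970 224201 3188613
5 52293 227878 2960735
6 48556 231615 2729120
7 44757 235414 2493706
8 40896 239275 2254431
9 36972 243199 2011232
10 32984 247187 1764045
11 28930 251241 1512804
12 24809 255362 1257442
13 20622 259549 997893
14 16365 263806 734087
15 12039 268132 465955
16 7641 272530 193425
17 3172 193425 0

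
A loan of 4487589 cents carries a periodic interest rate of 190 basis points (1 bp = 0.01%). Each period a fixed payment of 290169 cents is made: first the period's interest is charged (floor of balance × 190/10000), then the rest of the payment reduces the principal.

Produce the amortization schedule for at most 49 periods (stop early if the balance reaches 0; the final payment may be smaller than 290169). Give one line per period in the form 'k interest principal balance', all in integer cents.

1 85264 204905 4282684
2 81370 208799 4073885
3 77403 212766 3861119
4 73361 216808 3644311
5 69241 220928 3423383
6 65044 225125 3198258
7 60766 229403 2968855
8 56408 233761 2735094
9 51966 238203 2496891
10 47440 242729 2254162
11 42829 247340 2006822
12 38129 252040 1754782
13 33340 256829 1497953
14 28461 261708 1236245
15 23488 266681 969564
16 18421 271748 697816
17 13258 276911 420905
18 7997 282172 138733
19 2635 138733 0

1. interest=⌊4487589·190/10000⌋=85264; principal=290169-85264=204905; balance=4487589-204905=4282684
2. interest=⌊4282684·190/10000⌋=81370; principal=290169-81370=208799; balance=4282684-208799=4073885
3. interest=⌊4073885·190/10000⌋=77403; principal=290169-77403=212766; balance=4073885-212766=3861119
4. interest=⌊3861119·190/10000⌋=73361; principal=290169-73361=216808; balance=3861119-216808=3644311
5. interest=⌊3644311·190/10000⌋=69241; principal=290169-69241=220928; balance=3644311-220928=3423383
6. interest=⌊3423383·190/10000⌋=65044; principal=290169-65044=225125; balance=3423383-225125=3198258
7. interest=⌊3198258·190/10000⌋=60766; principal=290169-60766=229403; balance=3198258-229403=2968855
8. interest=⌊2968855·190/10000⌋=56408; principal=290169-56408=233761; balance=2968855-233761=2735094
9. interest=⌊2735094·190/10000⌋=51966; principal=290169-51966=238203; balance=2735094-238203=2496891
10. interest=⌊2496891·190/10000⌋=47440; principal=290169-47440=242729; balance=2496891-242729=2254162
11. interest=⌊2254162·190/10000⌋=42829; principal=290169-42829=247340; balance=2254162-247340=2006822
12. interest=⌊2006822·190/10000⌋=38129; principal=290169-38129=252040; balance=2006822-252040=1754782
13. interest=⌊1754782·190/10000⌋=33340; principal=290169-33340=256829; balance=1754782-256829=1497953
14. interest=⌊1497953·190/10000⌋=28461; principal=290169-28461=261708; balance=1497953-261708=1236245
15. interest=⌊1236245·190/10000⌋=23488; principal=290169-23488=266681; balance=1236245-266681=969564
16. interest=⌊969564·190/10000⌋=18421; principal=290169-18421=271748; balance=969564-271748=697816
17. interest=⌊697816·190/10000⌋=13258; principal=290169-13258=276911; balance=697816-276911=420905
18. interest=⌊420905·190/10000⌋=7997; principal=290169-7997=282172; balance=420905-282172=138733
19. interest=⌊138733·190/10000⌋=2635; principal=min(290169-2635,138733)=138733; balance=138733-138733=0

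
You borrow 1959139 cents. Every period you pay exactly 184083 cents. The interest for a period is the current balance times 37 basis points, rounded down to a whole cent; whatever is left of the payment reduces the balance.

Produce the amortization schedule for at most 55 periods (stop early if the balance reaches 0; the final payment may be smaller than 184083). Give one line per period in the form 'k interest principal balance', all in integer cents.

1 7248 176835 1782304
2 6594 177489 1604815
3 5937 178146 1426669
4 5278 178805 1247864
5 4617 179466 1068398
6 3953 180130 888268
7 3286 180797 707471
8 2617 181466 526005
9 1946 182137 343868
10 1272 182811 161057
11 595 161057 0

1. interest=⌊1959139·37/10000⌋=7248; principal=184083-7248=176835; balance=1959139-176835=1782304
2. interest=⌊1782304·37/10000⌋=6594; principal=184083-6594=177489; balance=1782304-177489=1604815
3. interest=⌊1604815·37/10000⌋=5937; principal=184083-5937=178146; balance=1604815-178146=1426669
4. interest=⌊1426669·37/10000⌋=5278; principal=184083-5278=178805; balance=1426669-178805=1247864
5. interest=⌊1247864·37/10000⌋=4617; principal=184083-4617=179466; balance=1247864-179466=1068398
6. interest=⌊1068398·37/10000⌋=3953; principal=184083-3953=180130; balance=1068398-180130=888268
7. interest=⌊888268·37/10000⌋=3286; principal=184083-3286=180797; balance=888268-180797=707471
8. interest=⌊707471·37/10000⌋=2617; principal=184083-2617=181466; balance=707471-181466=526005
9. interest=⌊526005·37/10000⌋=1946; principal=184083-1946=182137; balance=526005-182137=343868
10. interest=⌊343868·37/10000⌋=1272; principal=184083-1272=182811; balance=343868-182811=161057
11. interest=⌊161057·37/10000⌋=595; principal=min(184083-595,161057)=161057; balance=161057-161057=0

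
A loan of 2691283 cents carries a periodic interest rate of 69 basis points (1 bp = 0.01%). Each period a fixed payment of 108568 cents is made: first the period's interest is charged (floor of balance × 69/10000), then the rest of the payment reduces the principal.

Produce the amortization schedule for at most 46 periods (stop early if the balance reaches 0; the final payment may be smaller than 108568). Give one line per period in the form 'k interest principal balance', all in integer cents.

1. interest=⌊2691283·69/10000⌋=18569; principal=108568-18569=89999; balance=2691283-89999=2601284
2. interest=⌊2601284·69/10000⌋=17948; principal=108568-17948=90620; balance=2601284-90620=2510664
3. interest=⌊2510664·69/10000⌋=17323; principal=108568-17323=91245; balance=2510664-91245=2419419
4. interest=⌊2419419·69/10000⌋=16693; principal=108568-16693=91875; balance=2419419-91875=2327544
5. interest=⌊2327544·69/10000⌋=16060; principal=108568-16060=92508; balance=2327544-92508=2235036
6. interest=⌊2235036·69/10000⌋=15421; principal=108568-15421=93147; balance=2235036-93147=2141889
7. interest=⌊2141889·69/10000⌋=14779; principal=108568-14779=93789; balance=2141889-93789=2048100
8. interest=⌊2048100·69/10000⌋=14131; principal=108568-14131=94437; balance=2048100-94437=1953663
9. interest=⌊1953663·69/10000⌋=13480; principal=108568-13480=95088; balance=1953663-95088=1858575
10. interest=⌊1858575·69/10000⌋=12824; principal=108568-12824=95744; balance=1858575-95744=1762831
11. interest=⌊1762831·69/10000⌋=12163; principal=108568-12163=96405; balance=1762831-96405=1666426
12. interest=⌊1666426·69/10000⌋=11498; principal=108568-11498=97070; balance=1666426-97070=1569356
13. interest=⌊1569356·69/10000⌋=10828; principal=108568-10828=97740; balance=1569356-97740=1471616
14. interest=⌊1471616·69/10000⌋=10154; principal=108568-10154=98414; balance=1471616-98414=1373202
15. interest=⌊1373202·69/10000⌋=9475; principal=108568-9475=99093; balance=1373202-99093=1274109
16. interest=⌊1274109·69/10000⌋=8791; principal=108568-8791=99777; balance=1274109-99777=1174332
17. interest=⌊1174332·69/10000⌋=8102; principal=108568-8102=100466; balance=1174332-100466=1073866
18. interest=⌊1073866·69/10000⌋=7409; principal=108568-7409=101159; balance=1073866-101159=972707
19. interest=⌊972707·69/10000⌋=6711; principal=108568-6711=101857; balance=972707-101857=870850
20. interest=⌊870850·69/10000⌋=6008; principal=108568-6008=102560; balance=870850-102560=768290
21. interest=⌊768290·69/10000⌋=5301; principal=108568-5301=103267; balance=768290-103267=665023
22. interest=⌊665023·69/10000⌋=4588; principal=108568-4588=103980; balance=665023-103980=561043
23. interest=⌊561043·69/10000⌋=3871; principal=108568-3871=104697; balance=561043-104697=456346
24. interest=⌊456346·69/10000⌋=3148; principal=108568-3148=105420; balance=456346-105420=350926
25. interest=⌊350926·69/10000⌋=2421; principal=108568-2421=106147; balance=350926-106147=244779
26. interest=⌊244779·69/10000⌋=1688; principal=108568-1688=106880; balance=244779-106880=137899
27. interest=⌊137899·69/10000⌋=951; principal=108568-951=107617; balance=137899-107617=30282
28. interest=⌊30282·69/10000⌋=208; principal=min(108568-208,30282)=30282; balance=30282-30282=0

1 18569 89999 2601284
2 17948 90620 2510664
3 17323 91245 2419419
4 16693 91875 2327544
5 16060 92508 2235036
6 15421 93147 2141889
7 14779 93789 2048100
8 14131 94437 1953663
9 13480 95088 1858575
10 12824 95744 1762831
11 12163 96405 1666426
12 11498 97070 1569356
13 10828 97740 1471616
14 10154 98414 1373202
15 9475 99093 1274109
16 8791 99777 1174332
17 8102 100466 1073866
18 7409 101159 972707
19 6711 101857 870850
20 6008 102560 768290
21 5301 103267 665023
22 4588 103980 561043
23 3871 104697 456346
24 3148 105420 350926
25 2421 106147 244779
26 1688 106880 137899
27 951 107617 30282
28 208 30282 0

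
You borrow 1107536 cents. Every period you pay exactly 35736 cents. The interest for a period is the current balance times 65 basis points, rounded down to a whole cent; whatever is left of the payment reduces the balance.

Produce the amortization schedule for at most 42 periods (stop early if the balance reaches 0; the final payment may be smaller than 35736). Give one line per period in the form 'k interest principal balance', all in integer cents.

1 7198 28538 1078998
2 7013 28723 1050275
3 6826 28910 1021365
4 6638 29098 992267
5 6449 29287 962980
6 6259 29477 933503
7 6067 29669 903834
8 5874 29862 873972
9 5680 30056 843916
10 5485 30251 813665
11 5288 30448 783217
12 5090 30646 752571
13 4891 30845 721726
14 4691 31045 690681
15 4489 31247 659434
16 4286 31450 627984
17 4081 31655 596329
18 3876 31860 564469
19 3669 32067 532402
20 3460 32276 500126
21 3250 32486 467640
22 3039 32697 434943
23 2827 32909 402034
24 2613 33123 368911
25 2397 33339 335572
26 2181 33555 302017
27 1963 33773 268244
28 1743 33993 234251
29 1522 34214 200037
30 1300 34436 165601
31 1076 34660 130941
32 851 34885 96056
33 624 35112 60944
34 396 35340 25604
35 166 25604 0

1. interest=⌊1107536·65/10000⌋=7198; principal=35736-7198=28538; balance=1107536-28538=1078998
2. interest=⌊1078998·65/10000⌋=7013; principal=35736-7013=28723; balance=1078998-28723=1050275
3. interest=⌊1050275·65/10000⌋=6826; principal=35736-6826=28910; balance=1050275-28910=1021365
4. interest=⌊1021365·65/10000⌋=6638; principal=35736-6638=29098; balance=1021365-29098=992267
5. interest=⌊992267·65/10000⌋=6449; principal=35736-6449=29287; balance=992267-29287=962980
6. interest=⌊962980·65/10000⌋=6259; principal=35736-6259=29477; balance=962980-29477=933503
7. interest=⌊933503·65/10000⌋=6067; principal=35736-6067=29669; balance=933503-29669=903834
8. interest=⌊903834·65/10000⌋=5874; principal=35736-5874=29862; balance=903834-29862=873972
9. interest=⌊873972·65/10000⌋=5680; principal=35736-5680=30056; balance=873972-30056=843916
10. interest=⌊843916·65/10000⌋=5485; principal=35736-5485=30251; balance=843916-30251=813665
11. interest=⌊813665·65/10000⌋=5288; principal=35736-5288=30448; balance=813665-30448=783217
12. interest=⌊783217·65/10000⌋=5090; principal=35736-5090=30646; balance=783217-30646=752571
13. interest=⌊752571·65/10000⌋=4891; principal=35736-4891=30845; balance=752571-30845=721726
14. interest=⌊721726·65/10000⌋=4691; principal=35736-4691=31045; balance=721726-31045=690681
15. interest=⌊690681·65/10000⌋=4489; principal=35736-4489=31247; balance=690681-31247=659434
16. interest=⌊659434·65/10000⌋=4286; principal=35736-4286=31450; balance=659434-31450=627984
17. interest=⌊627984·65/10000⌋=4081; principal=35736-4081=31655; balance=627984-31655=596329
18. interest=⌊596329·65/10000⌋=3876; principal=35736-3876=31860; balance=596329-31860=564469
19. interest=⌊564469·65/10000⌋=3669; principal=35736-3669=32067; balance=564469-32067=532402
20. interest=⌊532402·65/10000⌋=3460; principal=35736-3460=32276; balance=532402-32276=500126
21. interest=⌊500126·65/10000⌋=3250; principal=35736-3250=32486; balance=500126-32486=467640
22. interest=⌊467640·65/10000⌋=3039; principal=35736-3039=32697; balance=467640-32697=434943
23. interest=⌊434943·65/10000⌋=2827; principal=35736-2827=32909; balance=434943-32909=402034
24. interest=⌊402034·65/10000⌋=2613; principal=35736-2613=33123; balance=402034-33123=368911
25. interest=⌊368911·65/10000⌋=2397; principal=35736-2397=33339; balance=368911-33339=335572
26. interest=⌊335572·65/10000⌋=2181; principal=35736-2181=33555; balance=335572-33555=302017
27. interest=⌊302017·65/10000⌋=1963; principal=35736-1963=33773; balance=302017-33773=268244
28. interest=⌊268244·65/10000⌋=1743; principal=35736-1743=33993; balance=268244-33993=234251
29. interest=⌊234251·65/10000⌋=1522; principal=35736-1522=34214; balance=234251-34214=200037
30. interest=⌊200037·65/10000⌋=1300; principal=35736-1300=34436; balance=200037-34436=165601
31. interest=⌊165601·65/10000⌋=1076; principal=35736-1076=34660; balance=165601-34660=130941
32. interest=⌊130941·65/10000⌋=851; principal=35736-851=34885; balance=130941-34885=96056
33. interest=⌊96056·65/10000⌋=624; principal=35736-624=35112; balance=96056-35112=60944
34. interest=⌊60944·65/10000⌋=396; principal=35736-396=35340; balance=60944-35340=25604
35. interest=⌊25604·65/10000⌋=166; principal=min(35736-166,25604)=25604; balance=25604-25604=0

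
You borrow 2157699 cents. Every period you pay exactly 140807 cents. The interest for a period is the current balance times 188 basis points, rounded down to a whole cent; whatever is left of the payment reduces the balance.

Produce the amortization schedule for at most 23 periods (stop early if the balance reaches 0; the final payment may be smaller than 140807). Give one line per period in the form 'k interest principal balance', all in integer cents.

1 40564 100243 2057456
2 38680 102127 1955329
3 36760 104047 1851282
4 34804 106003 1745279
5 32811 107996 1637283
6 30780 110027 1527256
7 28712 112095 1415161
8 26605 114202 1300959
9 24458 116349 1184610
10 22270 118537 1066073
11 20042 120765 945308
12 17771 123036 822272
13 15458 125349 696923
14 13102 127705 569218
15 10701 130106 439112
16 8255 132552 306560
17 5763 135044 171516
18 3224 137583 33933
19 637 33933 0

1. interest=⌊2157699·188/10000⌋=40564; principal=140807-40564=100243; balance=2157699-100243=2057456
2. interest=⌊2057456·188/10000⌋=38680; principal=140807-38680=102127; balance=2057456-102127=1955329
3. interest=⌊1955329·188/10000⌋=36760; principal=140807-36760=104047; balance=1955329-104047=1851282
4. interest=⌊1851282·188/10000⌋=34804; principal=140807-34804=106003; balance=1851282-106003=1745279
5. interest=⌊1745279·188/10000⌋=32811; principal=140807-32811=107996; balance=1745279-107996=1637283
6. interest=⌊1637283·188/10000⌋=30780; principal=140807-30780=110027; balance=1637283-110027=1527256
7. interest=⌊1527256·188/10000⌋=28712; principal=140807-28712=112095; balance=1527256-112095=1415161
8. interest=⌊1415161·188/10000⌋=26605; principal=140807-26605=114202; balance=1415161-114202=1300959
9. interest=⌊1300959·188/10000⌋=24458; principal=140807-24458=116349; balance=1300959-116349=1184610
10. interest=⌊1184610·188/10000⌋=22270; principal=140807-22270=118537; balance=1184610-118537=1066073
11. interest=⌊1066073·188/10000⌋=20042; principal=140807-20042=120765; balance=1066073-120765=945308
12. interest=⌊945308·188/10000⌋=17771; principal=140807-17771=123036; balance=945308-123036=822272
13. interest=⌊822272·188/10000⌋=15458; principal=140807-15458=125349; balance=822272-125349=696923
14. interest=⌊696923·188/10000⌋=13102; principal=140807-13102=127705; balance=696923-127705=569218
15. interest=⌊569218·188/10000⌋=10701; principal=140807-10701=130106; balance=569218-130106=439112
16. interest=⌊439112·188/10000⌋=8255; principal=140807-8255=132552; balance=439112-132552=306560
17. interest=⌊306560·188/10000⌋=5763; principal=140807-5763=135044; balance=306560-135044=171516
18. interest=⌊171516·188/10000⌋=3224; principal=140807-3224=137583; balance=171516-137583=33933
19. interest=⌊33933·188/10000⌋=637; principal=min(140807-637,33933)=33933; balance=33933-33933=0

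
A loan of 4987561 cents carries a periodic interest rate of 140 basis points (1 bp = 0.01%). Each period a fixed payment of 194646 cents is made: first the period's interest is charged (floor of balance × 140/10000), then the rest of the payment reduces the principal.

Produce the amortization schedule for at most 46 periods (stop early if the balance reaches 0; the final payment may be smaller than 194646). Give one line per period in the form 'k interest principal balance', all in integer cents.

1 69825 124821 4862740
2 68078 126568 4736172
3 66306 128340 4607832
4 64509 130137 4477695
5 62687 131959 4345736
6 60840 133806 4211930
7 58967 135679 4076251
8 57067 137579 3938672
9 55141 139505 3799167
10 53188 141458 3657709
11 51207 143439 3514270
12 49199 145447 3368823
13 47163 147483 3221340
14 45098 149548 3071792
15 43005 151641 2920151
16 40882 153764 2766387
17 38729 155917 2610470
18 36546 158100 2452370
19 34333 160313 2292057
20 32088 162558 2129499
21 29812 164834 1964665
22 27505 167141 1797524
23 25165 169481 1628043
24 22792 171854 1456189
25 20386 174260 1281929
26 17947 176699 1105230
27 15473 179173 926057
28 12964 181682 744375
29 10421 184225 560150
30 7842 186804 373346
31 5226 189420 183926
32 2574 183926 0

1. interest=⌊4987561·140/10000⌋=69825; principal=194646-69825=124821; balance=4987561-124821=4862740
2. interest=⌊4862740·140/10000⌋=68078; principal=194646-68078=126568; balance=4862740-126568=4736172
3. interest=⌊4736172·140/10000⌋=66306; principal=194646-66306=128340; balance=4736172-128340=4607832
4. interest=⌊4607832·140/10000⌋=64509; principal=194646-64509=130137; balance=4607832-130137=4477695
5. interest=⌊4477695·140/10000⌋=62687; principal=194646-62687=131959; balance=4477695-131959=4345736
6. interest=⌊4345736·140/10000⌋=60840; principal=194646-60840=133806; balance=4345736-133806=4211930
7. interest=⌊4211930·140/10000⌋=58967; principal=194646-58967=135679; balance=4211930-135679=4076251
8. interest=⌊4076251·140/10000⌋=57067; principal=194646-57067=137579; balance=4076251-137579=3938672
9. interest=⌊3938672·140/10000⌋=55141; principal=194646-55141=139505; balance=3938672-139505=3799167
10. interest=⌊3799167·140/10000⌋=53188; principal=194646-53188=141458; balance=3799167-141458=3657709
11. interest=⌊3657709·140/10000⌋=51207; principal=194646-51207=143439; balance=3657709-143439=3514270
12. interest=⌊3514270·140/10000⌋=49199; principal=194646-49199=145447; balance=3514270-145447=3368823
13. interest=⌊3368823·140/10000⌋=47163; principal=194646-47163=147483; balance=3368823-147483=3221340
14. interest=⌊3221340·140/10000⌋=45098; principal=194646-45098=149548; balance=3221340-149548=3071792
15. interest=⌊3071792·140/10000⌋=43005; principal=194646-43005=151641; balance=3071792-151641=2920151
16. interest=⌊2920151·140/10000⌋=40882; principal=194646-40882=153764; balance=2920151-153764=2766387
17. interest=⌊2766387·140/10000⌋=38729; principal=194646-38729=155917; balance=2766387-155917=2610470
18. interest=⌊2610470·140/10000⌋=36546; principal=194646-36546=158100; balance=2610470-158100=2452370
19. interest=⌊2452370·140/10000⌋=34333; principal=194646-34333=160313; balance=2452370-160313=2292057
20. interest=⌊2292057·140/10000⌋=32088; principal=194646-32088=162558; balance=2292057-162558=2129499
21. interest=⌊2129499·140/10000⌋=29812; principal=194646-29812=164834; balance=2129499-164834=1964665
22. interest=⌊1964665·140/10000⌋=27505; principal=194646-27505=167141; balance=1964665-167141=1797524
23. interest=⌊1797524·140/10000⌋=25165; principal=194646-25165=169481; balance=1797524-169481=1628043
24. interest=⌊1628043·140/10000⌋=22792; principal=194646-22792=171854; balance=1628043-171854=1456189
25. interest=⌊1456189·140/10000⌋=20386; principal=194646-20386=174260; balance=1456189-174260=1281929
26. interest=⌊1281929·140/10000⌋=17947; principal=194646-17947=176699; balance=1281929-176699=1105230
27. interest=⌊1105230·140/10000⌋=15473; principal=194646-15473=179173; balance=1105230-179173=926057
28. interest=⌊926057·140/10000⌋=12964; principal=194646-12964=181682; balance=926057-181682=744375
29. interest=⌊744375·140/10000⌋=10421; principal=194646-10421=184225; balance=744375-184225=560150
30. interest=⌊560150·140/10000⌋=7842; principal=194646-7842=186804; balance=560150-186804=373346
31. interest=⌊373346·140/10000⌋=5226; principal=194646-5226=189420; balance=373346-189420=183926
32. interest=⌊183926·140/10000⌋=2574; principal=min(194646-2574,183926)=183926; balance=183926-183926=0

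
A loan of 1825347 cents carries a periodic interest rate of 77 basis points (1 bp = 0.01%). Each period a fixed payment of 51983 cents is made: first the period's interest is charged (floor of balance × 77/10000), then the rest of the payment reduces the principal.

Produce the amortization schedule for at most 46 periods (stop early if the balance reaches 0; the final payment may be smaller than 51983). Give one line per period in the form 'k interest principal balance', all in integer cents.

1 14055 37928 1787419
2 13763 38220 1749199
3 13468 38515 1710684
4 13172 38811 1671873
5 12873 39110 1632763
6 12572 39411 1593352
7 12268 39715 1553637
8 11963 40020 1513617
9 11654 40329 1473288
10 11344 40639 1432649
11 11031 40952 1391697
12 10716 41267 1350430
13 10398 41585 1308845
14 10078 41905 1266940
15 9755 42228 1224712
16 9430 42553 1182159
17 9102 42881 1139278
18 8772 43211 1096067
19 8439 43544 1052523
20 8104 43879 1008644
21 7766 44217 964427
22 7426 44557 919870
23 7082 44901 874969
24 6737 45246 829723
25 6388 45595 784128
26 6037 45946 738182
27 5684 46299 691883
28 5327 46656 645227
29 4968 47015 598212
30 4606 47377 550835
31 4241 47742 503093
32 3873 48110 454983
33 3503 48480 406503
34 3130 48853 357650
35 2753 49230 308420
36 2374 49609 258811
37 1992 49991 208820
38 1607 50376 158444
39 1220 50763 107681
40 829 51154 56527
41 435 51548 4979
42 38 4979 0

1. interest=⌊1825347·77/10000⌋=14055; principal=51983-14055=37928; balance=1825347-37928=1787419
2. interest=⌊1787419·77/10000⌋=13763; principal=51983-13763=38220; balance=1787419-38220=1749199
3. interest=⌊1749199·77/10000⌋=13468; principal=51983-13468=38515; balance=1749199-38515=1710684
4. interest=⌊1710684·77/10000⌋=13172; principal=51983-13172=38811; balance=1710684-38811=1671873
5. interest=⌊1671873·77/10000⌋=12873; principal=51983-12873=39110; balance=1671873-39110=1632763
6. interest=⌊1632763·77/10000⌋=12572; principal=51983-12572=39411; balance=1632763-39411=1593352
7. interest=⌊1593352·77/10000⌋=12268; principal=51983-12268=39715; balance=1593352-39715=1553637
8. interest=⌊1553637·77/10000⌋=11963; principal=51983-11963=40020; balance=1553637-40020=1513617
9. interest=⌊1513617·77/10000⌋=11654; principal=51983-11654=40329; balance=1513617-40329=1473288
10. interest=⌊1473288·77/10000⌋=11344; principal=51983-11344=40639; balance=1473288-40639=1432649
11. interest=⌊1432649·77/10000⌋=11031; principal=51983-11031=40952; balance=1432649-40952=1391697
12. interest=⌊1391697·77/10000⌋=10716; principal=51983-10716=41267; balance=1391697-41267=1350430
13. interest=⌊1350430·77/10000⌋=10398; principal=51983-10398=41585; balance=1350430-41585=1308845
14. interest=⌊1308845·77/10000⌋=10078; principal=51983-10078=41905; balance=1308845-41905=1266940
15. interest=⌊1266940·77/10000⌋=9755; principal=51983-9755=42228; balance=1266940-42228=1224712
16. interest=⌊1224712·77/10000⌋=9430; principal=51983-9430=42553; balance=1224712-42553=1182159
17. interest=⌊1182159·77/10000⌋=9102; principal=51983-9102=42881; balance=1182159-42881=1139278
18. interest=⌊1139278·77/10000⌋=8772; principal=51983-8772=43211; balance=1139278-43211=1096067
19. interest=⌊1096067·77/10000⌋=8439; principal=51983-8439=43544; balance=1096067-43544=1052523
20. interest=⌊1052523·77/10000⌋=8104; principal=51983-8104=43879; balance=1052523-43879=1008644
21. interest=⌊1008644·77/10000⌋=7766; principal=51983-7766=44217; balance=1008644-44217=964427
22. interest=⌊964427·77/10000⌋=7426; principal=51983-7426=44557; balance=964427-44557=919870
23. interest=⌊919870·77/10000⌋=7082; principal=51983-7082=44901; balance=919870-44901=874969
24. interest=⌊874969·77/10000⌋=6737; principal=51983-6737=45246; balance=874969-45246=829723
25. interest=⌊829723·77/10000⌋=6388; principal=51983-6388=45595; balance=829723-45595=784128
26. interest=⌊784128·77/10000⌋=6037; principal=51983-6037=45946; balance=784128-45946=738182
27. interest=⌊738182·77/10000⌋=5684; principal=51983-5684=46299; balance=738182-46299=691883
28. interest=⌊691883·77/10000⌋=5327; principal=51983-5327=46656; balance=691883-46656=645227
29. interest=⌊645227·77/10000⌋=4968; principal=51983-4968=47015; balance=645227-47015=598212
30. interest=⌊598212·77/10000⌋=4606; principal=51983-4606=47377; balance=598212-47377=550835
31. interest=⌊550835·77/10000⌋=4241; principal=51983-4241=47742; balance=550835-47742=503093
32. interest=⌊503093·77/10000⌋=3873; principal=51983-3873=48110; balance=503093-48110=454983
33. interest=⌊454983·77/10000⌋=3503; principal=51983-3503=48480; balance=454983-48480=406503
34. interest=⌊406503·77/10000⌋=3130; principal=51983-3130=48853; balance=406503-48853=357650
35. interest=⌊357650·77/10000⌋=2753; principal=51983-2753=49230; balance=357650-49230=308420
36. interest=⌊308420·77/10000⌋=2374; principal=51983-2374=49609; balance=308420-49609=258811
37. interest=⌊258811·77/10000⌋=1992; principal=51983-1992=49991; balance=258811-49991=208820
38. interest=⌊208820·77/10000⌋=1607; principal=51983-1607=50376; balance=208820-50376=158444
39. interest=⌊158444·77/10000⌋=1220; principal=51983-1220=50763; balance=158444-50763=107681
40. interest=⌊107681·77/10000⌋=829; principal=51983-829=51154; balance=107681-51154=56527
41. interest=⌊56527·77/10000⌋=435; principal=51983-435=51548; balance=56527-51548=4979
42. interest=⌊4979·77/10000⌋=38; principal=min(51983-38,4979)=4979; balance=4979-4979=0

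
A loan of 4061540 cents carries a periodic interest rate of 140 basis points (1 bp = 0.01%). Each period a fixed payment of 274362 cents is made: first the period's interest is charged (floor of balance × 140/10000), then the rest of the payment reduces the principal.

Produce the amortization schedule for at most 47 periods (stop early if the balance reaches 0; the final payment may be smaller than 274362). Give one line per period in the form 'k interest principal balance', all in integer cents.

1 56861 217501 3844039
2 53816 220546 3623493
3 50728 223634 3399859
4 47598 226764 3173095
5 44423 229939 2943156
6 41204 233158 2709998
7 37939 236423 2473575
8 34630 239732 2233843
9 31273 243089 1990754
10 27870 246492 1744262
11 24419 249943 1494319
12 20920 253442 1240877
13 17372 256990 983887
14 13774 260588 723299
15 10126 264236 459063
16 6426 267936 191127
17 2675 191127 0

1. interest=⌊4061540·140/10000⌋=56861; principal=274362-56861=217501; balance=4061540-217501=3844039
2. interest=⌊3844039·140/10000⌋=53816; principal=274362-53816=220546; balance=3844039-220546=3623493
3. interest=⌊3623493·140/10000⌋=50728; principal=274362-50728=223634; balance=3623493-223634=3399859
4. interest=⌊3399859·140/10000⌋=47598; principal=274362-47598=226764; balance=3399859-226764=3173095
5. interest=⌊3173095·140/10000⌋=44423; principal=274362-44423=229939; balance=3173095-229939=2943156
6. interest=⌊2943156·140/10000⌋=41204; principal=274362-41204=233158; balance=2943156-233158=2709998
7. interest=⌊2709998·140/10000⌋=37939; principal=274362-37939=236423; balance=2709998-236423=2473575
8. interest=⌊2473575·140/10000⌋=34630; principal=274362-34630=239732; balance=2473575-239732=2233843
9. interest=⌊2233843·140/10000⌋=31273; principal=274362-31273=243089; balance=2233843-243089=1990754
10. interest=⌊1990754·140/10000⌋=27870; principal=274362-27870=246492; balance=1990754-246492=1744262
11. interest=⌊1744262·140/10000⌋=24419; principal=274362-24419=249943; balance=1744262-249943=1494319
12. interest=⌊1494319·140/10000⌋=20920; principal=274362-20920=253442; balance=1494319-253442=1240877
13. interest=⌊1240877·140/10000⌋=17372; principal=274362-17372=256990; balance=1240877-256990=983887
14. interest=⌊983887·140/10000⌋=13774; principal=274362-13774=260588; balance=983887-260588=723299
15. interest=⌊723299·140/10000⌋=10126; principal=274362-10126=264236; balance=723299-264236=459063
16. interest=⌊459063·140/10000⌋=6426; principal=274362-6426=267936; balance=459063-267936=191127
17. interest=⌊191127·140/10000⌋=2675; principal=min(274362-2675,191127)=191127; balance=191127-191127=0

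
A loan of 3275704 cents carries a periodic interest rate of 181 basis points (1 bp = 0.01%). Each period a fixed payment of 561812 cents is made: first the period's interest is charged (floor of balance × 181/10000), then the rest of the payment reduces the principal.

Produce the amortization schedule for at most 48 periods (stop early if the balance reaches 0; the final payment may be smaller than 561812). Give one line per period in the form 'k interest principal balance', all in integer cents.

1 59290 502522 2773182
2 50194 511618 2261564
3 40934 520878 1740686
4 31506 530306 1210380
5 21907 539905 670475
6 12135 549677 120798
7 2186 120798 0

1. interest=⌊3275704·181/10000⌋=59290; principal=561812-59290=502522; balance=3275704-502522=2773182
2. interest=⌊2773182·181/10000⌋=50194; principal=561812-50194=511618; balance=2773182-511618=2261564
3. interest=⌊2261564·181/10000⌋=40934; principal=561812-40934=520878; balance=2261564-520878=1740686
4. interest=⌊1740686·181/10000⌋=31506; principal=561812-31506=530306; balance=1740686-530306=1210380
5. interest=⌊1210380·181/10000⌋=21907; principal=561812-21907=539905; balance=1210380-539905=670475
6. interest=⌊670475·181/10000⌋=12135; principal=561812-12135=549677; balance=670475-549677=120798
7. interest=⌊120798·181/10000⌋=2186; principal=min(561812-2186,120798)=120798; balance=120798-120798=0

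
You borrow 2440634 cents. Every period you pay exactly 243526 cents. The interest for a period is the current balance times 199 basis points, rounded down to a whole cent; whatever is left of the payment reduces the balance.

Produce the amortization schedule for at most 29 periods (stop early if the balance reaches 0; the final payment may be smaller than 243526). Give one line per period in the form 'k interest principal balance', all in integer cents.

1. interest=⌊2440634·199/10000⌋=48568; principal=243526-48568=194958; balance=2440634-194958=2245676
2. interest=⌊2245676·199/10000⌋=44688; principal=243526-44688=198838; balance=2245676-198838=2046838
3. interest=⌊2046838·199/10000⌋=40732; principal=243526-40732=202794; balance=2046838-202794=1844044
4. interest=⌊1844044·199/10000⌋=36696; principal=243526-36696=206830; balance=1844044-206830=1637214
5. interest=⌊1637214·199/10000⌋=32580; principal=243526-32580=210946; balance=1637214-210946=1426268
6. interest=⌊1426268·199/10000⌋=28382; principal=243526-28382=215144; balance=1426268-215144=1211124
7. interest=⌊1211124·199/10000⌋=24101; principal=243526-24101=219425; balance=1211124-219425=991699
8. interest=⌊991699·199/10000⌋=19734; principal=243526-19734=223792; balance=991699-223792=767907
9. interest=⌊767907·199/10000⌋=15281; principal=243526-15281=228245; balance=767907-228245=539662
10. interest=⌊539662·199/10000⌋=10739; principal=243526-10739=232787; balance=539662-232787=306875
11. interest=⌊306875·199/10000⌋=6106; principal=243526-6106=237420; balance=306875-237420=69455
12. interest=⌊69455·199/10000⌋=1382; principal=min(243526-1382,69455)=69455; balance=69455-69455=0

1 48568 194958 2245676
2 44688 198838 2046838
3 40732 202794 1844044
4 36696 206830 1637214
5 32580 210946 1426268
6 28382 215144 1211124
7 24101 219425 991699
8 19734 223792 767907
9 15281 228245 539662
10 10739 232787 306875
11 6106 237420 69455
12 1382 69455 0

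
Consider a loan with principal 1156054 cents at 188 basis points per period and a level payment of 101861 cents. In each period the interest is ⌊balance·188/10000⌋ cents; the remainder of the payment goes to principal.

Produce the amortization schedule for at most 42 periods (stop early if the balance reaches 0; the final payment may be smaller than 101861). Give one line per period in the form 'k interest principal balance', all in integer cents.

1. interest=⌊1156054·188/10000⌋=21733; principal=101861-21733=80128; balance=1156054-80128=1075926
2. interest=⌊1075926·188/10000⌋=20227; principal=101861-20227=81634; balance=1075926-81634=994292
3. interest=⌊994292·188/10000⌋=18692; principal=101861-18692=83169; balance=994292-83169=911123
4. interest=⌊911123·188/10000⌋=17129; principal=101861-17129=84732; balance=911123-84732=826391
5. interest=⌊826391·188/10000⌋=15536; principal=101861-15536=86325; balance=826391-86325=740066
6. interest=⌊740066·188/10000⌋=13913; principal=101861-13913=87948; balance=740066-87948=652118
7. interest=⌊652118·188/10000⌋=12259; principal=101861-12259=89602; balance=652118-89602=562516
8. interest=⌊562516·188/10000⌋=10575; principal=101861-10575=91286; balance=562516-91286=471230
9. interest=⌊471230·188/10000⌋=8859; principal=101861-8859=93002; balance=471230-93002=378228
10. interest=⌊378228·188/10000⌋=7110; principal=101861-7110=94751; balance=378228-94751=283477
11. interest=⌊283477·188/10000⌋=5329; principal=101861-5329=96532; balance=283477-96532=186945
12. interest=⌊186945·188/10000⌋=3514; principal=101861-3514=98347; balance=186945-98347=88598
13. interest=⌊88598·188/10000⌋=1665; principal=min(101861-1665,88598)=88598; balance=88598-88598=0

1 21733 80128 1075926
2 20227 81634 994292
3 18692 83169 911123
4 17129 84732 826391
5 15536 86325 740066
6 13913 87948 652118
7 12259 89602 562516
8 10575 91286 471230
9 8859 93002 378228
10 7110 94751 283477
11 5329 96532 186945
12 3514 98347 88598
13 1665 88598 0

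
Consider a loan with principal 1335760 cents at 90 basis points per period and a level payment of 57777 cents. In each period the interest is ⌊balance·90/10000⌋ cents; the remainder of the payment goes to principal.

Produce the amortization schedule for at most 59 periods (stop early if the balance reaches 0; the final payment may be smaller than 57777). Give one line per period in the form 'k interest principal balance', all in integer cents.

1 12021 45756 1290004
2 11610 46167 1243837
3 11194 46583 1197254
4 10775 47002 1150252
5 10352 47425 1102827
6 9925 47852 1054975
7 9494 48283 1006692
8 9060 48717 957975
9 8621 49156 908819
10 8179 49598 859221
11 7732 50045 809176
12 7282 50495 758681
13 6828 50949 707732
14 6369 51408 656324
15 5906 51871 604453
16 5440 52337 552116
17 4969 52808 499308
18 4493 53284 446024
19 4014 53763 392261
20 3530 54247 338014
21 3042 54735 283279
22 2549 55228 228051
23 2052 55725 172326
24 1550 56227 116099
25 1044 56733 59366
26 534 57243 2123
27 19 2123 0

1. interest=⌊1335760·90/10000⌋=12021; principal=57777-12021=45756; balance=1335760-45756=1290004
2. interest=⌊1290004·90/10000⌋=11610; principal=57777-11610=46167; balance=1290004-46167=1243837
3. interest=⌊1243837·90/10000⌋=11194; principal=57777-11194=46583; balance=1243837-46583=1197254
4. interest=⌊1197254·90/10000⌋=10775; principal=57777-10775=47002; balance=1197254-47002=1150252
5. interest=⌊1150252·90/10000⌋=10352; principal=57777-10352=47425; balance=1150252-47425=1102827
6. interest=⌊1102827·90/10000⌋=9925; principal=57777-9925=47852; balance=1102827-47852=1054975
7. interest=⌊1054975·90/10000⌋=9494; principal=57777-9494=48283; balance=1054975-48283=1006692
8. interest=⌊1006692·90/10000⌋=9060; principal=57777-9060=48717; balance=1006692-48717=957975
9. interest=⌊957975·90/10000⌋=8621; principal=57777-8621=49156; balance=957975-49156=908819
10. interest=⌊908819·90/10000⌋=8179; principal=57777-8179=49598; balance=908819-49598=859221
11. interest=⌊859221·90/10000⌋=7732; principal=57777-7732=50045; balance=859221-50045=809176
12. interest=⌊809176·90/10000⌋=7282; principal=57777-7282=50495; balance=809176-50495=758681
13. interest=⌊758681·90/10000⌋=6828; principal=57777-6828=50949; balance=758681-50949=707732
14. interest=⌊707732·90/10000⌋=6369; principal=57777-6369=51408; balance=707732-51408=656324
15. interest=⌊656324·90/10000⌋=5906; principal=57777-5906=51871; balance=656324-51871=604453
16. interest=⌊604453·90/10000⌋=5440; principal=57777-5440=52337; balance=604453-52337=552116
17. interest=⌊552116·90/10000⌋=4969; principal=57777-4969=52808; balance=552116-52808=499308
18. interest=⌊499308·90/10000⌋=4493; principal=57777-4493=53284; balance=499308-53284=446024
19. interest=⌊446024·90/10000⌋=4014; principal=57777-4014=53763; balance=446024-53763=392261
20. interest=⌊392261·90/10000⌋=3530; principal=57777-3530=54247; balance=392261-54247=338014
21. interest=⌊338014·90/10000⌋=3042; principal=57777-3042=54735; balance=338014-54735=283279
22. interest=⌊283279·90/10000⌋=2549; principal=57777-2549=55228; balance=283279-55228=228051
23. interest=⌊228051·90/10000⌋=2052; principal=57777-2052=55725; balance=228051-55725=172326
24. interest=⌊172326·90/10000⌋=1550; principal=57777-1550=56227; balance=172326-56227=116099
25. interest=⌊116099·90/10000⌋=1044; principal=57777-1044=56733; balance=116099-56733=59366
26. interest=⌊59366·90/10000⌋=534; principal=57777-534=57243; balance=59366-57243=2123
27. interest=⌊2123·90/10000⌋=19; principal=min(57777-19,2123)=2123; balance=2123-2123=0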